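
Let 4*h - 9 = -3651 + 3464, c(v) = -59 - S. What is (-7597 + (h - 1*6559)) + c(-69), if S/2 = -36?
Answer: -28375/2 ≈ -14188.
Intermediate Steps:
S = -72 (S = 2*(-36) = -72)
c(v) = 13 (c(v) = -59 - 1*(-72) = -59 + 72 = 13)
h = -89/2 (h = 9/4 + (-3651 + 3464)/4 = 9/4 + (¼)*(-187) = 9/4 - 187/4 = -89/2 ≈ -44.500)
(-7597 + (h - 1*6559)) + c(-69) = (-7597 + (-89/2 - 1*6559)) + 13 = (-7597 + (-89/2 - 6559)) + 13 = (-7597 - 13207/2) + 13 = -28401/2 + 13 = -28375/2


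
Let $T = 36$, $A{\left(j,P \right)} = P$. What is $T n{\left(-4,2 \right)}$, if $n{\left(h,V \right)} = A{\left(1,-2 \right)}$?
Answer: $-72$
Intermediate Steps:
$n{\left(h,V \right)} = -2$
$T n{\left(-4,2 \right)} = 36 \left(-2\right) = -72$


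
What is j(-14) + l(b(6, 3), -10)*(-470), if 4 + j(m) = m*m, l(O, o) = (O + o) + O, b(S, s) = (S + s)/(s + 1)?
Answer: 2777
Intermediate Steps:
b(S, s) = (S + s)/(1 + s)
l(O, o) = o + 2*O
j(m) = -4 + m**2 (j(m) = -4 + m*m = -4 + m**2)
j(-14) + l(b(6, 3), -10)*(-470) = (-4 + (-14)**2) + (-10 + 2*((6 + 3)/(1 + 3)))*(-470) = (-4 + 196) + (-10 + 2*(9/4))*(-470) = 192 + (-10 + 2*((1/4)*9))*(-470) = 192 + (-10 + 2*(9/4))*(-470) = 192 + (-10 + 9/2)*(-470) = 192 - 11/2*(-470) = 192 + 2585 = 2777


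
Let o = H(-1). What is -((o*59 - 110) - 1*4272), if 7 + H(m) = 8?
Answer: 4323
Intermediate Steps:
H(m) = 1 (H(m) = -7 + 8 = 1)
o = 1
-((o*59 - 110) - 1*4272) = -((1*59 - 110) - 1*4272) = -((59 - 110) - 4272) = -(-51 - 4272) = -1*(-4323) = 4323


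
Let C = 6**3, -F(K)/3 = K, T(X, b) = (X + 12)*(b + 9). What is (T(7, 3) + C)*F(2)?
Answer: -2664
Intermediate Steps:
T(X, b) = (9 + b)*(12 + X) (T(X, b) = (12 + X)*(9 + b) = (9 + b)*(12 + X))
F(K) = -3*K
C = 216
(T(7, 3) + C)*F(2) = ((108 + 9*7 + 12*3 + 7*3) + 216)*(-3*2) = ((108 + 63 + 36 + 21) + 216)*(-6) = (228 + 216)*(-6) = 444*(-6) = -2664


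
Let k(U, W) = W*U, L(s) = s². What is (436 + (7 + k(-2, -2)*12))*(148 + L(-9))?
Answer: 112439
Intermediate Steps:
k(U, W) = U*W
(436 + (7 + k(-2, -2)*12))*(148 + L(-9)) = (436 + (7 - 2*(-2)*12))*(148 + (-9)²) = (436 + (7 + 4*12))*(148 + 81) = (436 + (7 + 48))*229 = (436 + 55)*229 = 491*229 = 112439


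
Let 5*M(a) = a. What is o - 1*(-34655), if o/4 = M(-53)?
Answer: 173063/5 ≈ 34613.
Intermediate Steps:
M(a) = a/5
o = -212/5 (o = 4*((1/5)*(-53)) = 4*(-53/5) = -212/5 ≈ -42.400)
o - 1*(-34655) = -212/5 - 1*(-34655) = -212/5 + 34655 = 173063/5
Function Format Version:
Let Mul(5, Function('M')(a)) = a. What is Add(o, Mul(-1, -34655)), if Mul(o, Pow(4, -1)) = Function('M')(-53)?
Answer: Rational(173063, 5) ≈ 34613.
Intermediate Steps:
Function('M')(a) = Mul(Rational(1, 5), a)
o = Rational(-212, 5) (o = Mul(4, Mul(Rational(1, 5), -53)) = Mul(4, Rational(-53, 5)) = Rational(-212, 5) ≈ -42.400)
Add(o, Mul(-1, -34655)) = Add(Rational(-212, 5), Mul(-1, -34655)) = Add(Rational(-212, 5), 34655) = Rational(173063, 5)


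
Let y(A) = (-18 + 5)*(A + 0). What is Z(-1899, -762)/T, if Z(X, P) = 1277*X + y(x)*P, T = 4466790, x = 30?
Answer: -236427/496310 ≈ -0.47637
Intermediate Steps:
y(A) = -13*A
Z(X, P) = -390*P + 1277*X (Z(X, P) = 1277*X + (-13*30)*P = 1277*X - 390*P = -390*P + 1277*X)
Z(-1899, -762)/T = (-390*(-762) + 1277*(-1899))/4466790 = (297180 - 2425023)*(1/4466790) = -2127843*1/4466790 = -236427/496310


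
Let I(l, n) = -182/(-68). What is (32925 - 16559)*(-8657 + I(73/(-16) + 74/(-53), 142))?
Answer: -2407823201/17 ≈ -1.4164e+8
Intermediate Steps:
I(l, n) = 91/34 (I(l, n) = -182*(-1/68) = 91/34)
(32925 - 16559)*(-8657 + I(73/(-16) + 74/(-53), 142)) = (32925 - 16559)*(-8657 + 91/34) = 16366*(-294247/34) = -2407823201/17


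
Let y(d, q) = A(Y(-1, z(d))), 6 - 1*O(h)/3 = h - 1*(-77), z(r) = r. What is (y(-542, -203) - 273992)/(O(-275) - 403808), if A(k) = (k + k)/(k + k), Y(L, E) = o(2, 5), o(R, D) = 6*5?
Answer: 273991/403196 ≈ 0.67955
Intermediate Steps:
O(h) = -213 - 3*h (O(h) = 18 - 3*(h - 1*(-77)) = 18 - 3*(h + 77) = 18 - 3*(77 + h) = 18 + (-231 - 3*h) = -213 - 3*h)
o(R, D) = 30
Y(L, E) = 30
A(k) = 1 (A(k) = (2*k)/((2*k)) = (2*k)*(1/(2*k)) = 1)
y(d, q) = 1
(y(-542, -203) - 273992)/(O(-275) - 403808) = (1 - 273992)/((-213 - 3*(-275)) - 403808) = -273991/((-213 + 825) - 403808) = -273991/(612 - 403808) = -273991/(-403196) = -273991*(-1/403196) = 273991/403196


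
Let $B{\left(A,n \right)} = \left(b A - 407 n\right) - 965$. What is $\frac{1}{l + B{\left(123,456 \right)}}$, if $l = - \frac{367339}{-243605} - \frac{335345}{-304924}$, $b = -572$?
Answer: $- \frac{74281011020}{19083563681985299} \approx -3.8924 \cdot 10^{-6}$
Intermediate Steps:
$B{\left(A,n \right)} = -965 - 572 A - 407 n$ ($B{\left(A,n \right)} = \left(- 572 A - 407 n\right) - 965 = -965 - 572 A - 407 n$)
$l = \frac{193702195961}{74281011020}$ ($l = \left(-367339\right) \left(- \frac{1}{243605}\right) - - \frac{335345}{304924} = \frac{367339}{243605} + \frac{335345}{304924} = \frac{193702195961}{74281011020} \approx 2.6077$)
$\frac{1}{l + B{\left(123,456 \right)}} = \frac{1}{\frac{193702195961}{74281011020} - 256913} = \frac{1}{- \frac{19083563681985299}{74281011020}} = - \frac{74281011020}{19083563681985299}$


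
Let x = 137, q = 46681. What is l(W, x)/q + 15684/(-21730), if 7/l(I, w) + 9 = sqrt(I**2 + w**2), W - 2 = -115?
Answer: -11515538865219/15954646417705 + 7*sqrt(31538)/1468444217 ≈ -0.72177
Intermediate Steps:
W = -113 (W = 2 - 115 = -113)
l(I, w) = 7/(-9 + sqrt(I**2 + w**2))
l(W, x)/q + 15684/(-21730) = (7/(-9 + sqrt((-113)**2 + 137**2)))/46681 + 15684/(-21730) = (7/(-9 + sqrt(12769 + 18769)))*(1/46681) + 15684*(-1/21730) = (7/(-9 + sqrt(31538)))*(1/46681) - 7842/10865 = 7/(46681*(-9 + sqrt(31538))) - 7842/10865 = -7842/10865 + 7/(46681*(-9 + sqrt(31538)))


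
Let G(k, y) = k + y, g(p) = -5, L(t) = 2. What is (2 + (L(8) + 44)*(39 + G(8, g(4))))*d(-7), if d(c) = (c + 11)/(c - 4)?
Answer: -7736/11 ≈ -703.27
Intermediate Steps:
d(c) = (11 + c)/(-4 + c)
(2 + (L(8) + 44)*(39 + G(8, g(4))))*d(-7) = (2 + (2 + 44)*(39 + (8 - 5)))*((11 - 7)/(-4 - 7)) = (2 + 46*(39 + 3))*(4/(-11)) = (2 + 46*42)*(-1/11*4) = (2 + 1932)*(-4/11) = 1934*(-4/11) = -7736/11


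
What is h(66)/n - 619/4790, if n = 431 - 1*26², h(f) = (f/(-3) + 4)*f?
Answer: 1107773/234710 ≈ 4.7197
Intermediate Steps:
h(f) = f*(4 - f/3) (h(f) = (f*(-⅓) + 4)*f = (-f/3 + 4)*f = (4 - f/3)*f = f*(4 - f/3))
n = -245 (n = 431 - 1*676 = 431 - 676 = -245)
h(66)/n - 619/4790 = ((⅓)*66*(12 - 1*66))/(-245) - 619/4790 = ((⅓)*66*(12 - 66))*(-1/245) - 619*1/4790 = ((⅓)*66*(-54))*(-1/245) - 619/4790 = -1188*(-1/245) - 619/4790 = 1188/245 - 619/4790 = 1107773/234710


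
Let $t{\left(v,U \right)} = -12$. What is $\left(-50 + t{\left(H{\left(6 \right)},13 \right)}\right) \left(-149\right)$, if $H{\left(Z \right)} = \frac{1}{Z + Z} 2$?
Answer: $9238$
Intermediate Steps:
$H{\left(Z \right)} = \frac{1}{Z}$ ($H{\left(Z \right)} = \frac{1}{2 Z} 2 = \frac{1}{Z}$)
$\left(-50 + t{\left(H{\left(6 \right)},13 \right)}\right) \left(-149\right) = \left(-50 - 12\right) \left(-149\right) = \left(-62\right) \left(-149\right) = 9238$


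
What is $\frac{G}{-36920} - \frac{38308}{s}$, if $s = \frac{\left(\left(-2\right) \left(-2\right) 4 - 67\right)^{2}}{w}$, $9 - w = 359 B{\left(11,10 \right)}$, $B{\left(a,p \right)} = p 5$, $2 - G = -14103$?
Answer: $\frac{390376649887}{1477368} \approx 2.6424 \cdot 10^{5}$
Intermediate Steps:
$G = 14105$ ($G = 2 - -14103 = 2 + 14103 = 14105$)
$B{\left(a,p \right)} = 5 p$
$w = -17941$ ($w = 9 - 359 \cdot 5 \cdot 10 = 9 - 359 \cdot 50 = 9 - 17950 = -17941$)
$s = - \frac{2601}{17941}$ ($s = \frac{\left(\left(-2\right) \left(-2\right) 4 - 67\right)^{2}}{-17941} = \left(4 \cdot 4 - 67\right)^{2} \left(- \frac{1}{17941}\right) = \left(16 - 67\right)^{2} \left(- \frac{1}{17941}\right) = \left(-51\right)^{2} \left(- \frac{1}{17941}\right) = 2601 \left(- \frac{1}{17941}\right) = - \frac{2601}{17941} \approx -0.14498$)
$\frac{G}{-36920} - \frac{38308}{s} = \frac{14105}{-36920} - \frac{38308}{- \frac{2601}{17941}} = 14105 \left(- \frac{1}{36920}\right) - - \frac{687283828}{2601} = - \frac{217}{568} + \frac{687283828}{2601} = \frac{390376649887}{1477368}$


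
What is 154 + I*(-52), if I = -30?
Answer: 1714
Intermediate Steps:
154 + I*(-52) = 154 - 30*(-52) = 154 + 1560 = 1714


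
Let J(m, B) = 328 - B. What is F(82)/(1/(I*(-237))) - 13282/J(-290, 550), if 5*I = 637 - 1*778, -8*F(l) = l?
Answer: -151947947/2220 ≈ -68445.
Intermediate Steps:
F(l) = -l/8
I = -141/5 (I = (637 - 1*778)/5 = (637 - 778)/5 = (1/5)*(-141) = -141/5 ≈ -28.200)
F(82)/(1/(I*(-237))) - 13282/J(-290, 550) = (-1/8*82)/(1/(-141/5*(-237))) - 13282/(328 - 1*550) = -41/(4*(1/(33417/5))) - 13282/(328 - 550) = -41/(4*5/33417) - 13282/(-222) = -41/4*33417/5 - 13282*(-1/222) = -1370097/20 + 6641/111 = -151947947/2220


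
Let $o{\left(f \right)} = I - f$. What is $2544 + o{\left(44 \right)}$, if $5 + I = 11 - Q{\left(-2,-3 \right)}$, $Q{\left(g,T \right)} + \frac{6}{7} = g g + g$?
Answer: $\frac{17534}{7} \approx 2504.9$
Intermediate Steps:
$Q{\left(g,T \right)} = - \frac{6}{7} + g + g^{2}$ ($Q{\left(g,T \right)} = - \frac{6}{7} + \left(g g + g\right) = - \frac{6}{7} + \left(g^{2} + g\right) = - \frac{6}{7} + \left(g + g^{2}\right) = - \frac{6}{7} + g + g^{2}$)
$I = \frac{34}{7}$ ($I = -5 + \left(11 - \left(- \frac{6}{7} - 2 + \left(-2\right)^{2}\right)\right) = -5 + \left(11 - \left(- \frac{6}{7} - 2 + 4\right)\right) = -5 + \left(11 - \frac{8}{7}\right) = -5 + \frac{69}{7} = \frac{34}{7} \approx 4.8571$)
$o{\left(f \right)} = \frac{34}{7} - f$
$2544 + o{\left(44 \right)} = 2544 + \left(\frac{34}{7} - 44\right) = 2544 - \frac{274}{7} = \frac{17534}{7}$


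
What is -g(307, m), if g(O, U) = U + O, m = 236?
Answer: -543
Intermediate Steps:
g(O, U) = O + U
-g(307, m) = -(307 + 236) = -1*543 = -543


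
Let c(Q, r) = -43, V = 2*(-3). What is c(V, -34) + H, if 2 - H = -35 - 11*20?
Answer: 214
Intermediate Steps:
V = -6
H = 257 (H = 2 - (-35 - 11*20) = 2 - (-35 - 220) = 2 - 1*(-255) = 2 + 255 = 257)
c(V, -34) + H = -43 + 257 = 214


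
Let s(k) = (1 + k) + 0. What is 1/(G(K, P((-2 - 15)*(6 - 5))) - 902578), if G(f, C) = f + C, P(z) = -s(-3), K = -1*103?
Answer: -1/902679 ≈ -1.1078e-6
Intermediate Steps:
s(k) = 1 + k
K = -103
P(z) = 2 (P(z) = -(1 - 3) = -1*(-2) = 2)
G(f, C) = C + f
1/(G(K, P((-2 - 15)*(6 - 5))) - 902578) = 1/((2 - 103) - 902578) = 1/(-101 - 902578) = 1/(-902679) = -1/902679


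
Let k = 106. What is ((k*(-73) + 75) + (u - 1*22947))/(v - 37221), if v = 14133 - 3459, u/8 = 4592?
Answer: -2042/8849 ≈ -0.23076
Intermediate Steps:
u = 36736 (u = 8*4592 = 36736)
v = 10674
((k*(-73) + 75) + (u - 1*22947))/(v - 37221) = ((106*(-73) + 75) + (36736 - 1*22947))/(10674 - 37221) = ((-7738 + 75) + (36736 - 22947))/(-26547) = (-7663 + 13789)*(-1/26547) = 6126*(-1/26547) = -2042/8849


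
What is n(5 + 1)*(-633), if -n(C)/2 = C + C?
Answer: 15192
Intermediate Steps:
n(C) = -4*C (n(C) = -2*(C + C) = -4*C)
n(5 + 1)*(-633) = -4*(5 + 1)*(-633) = -4*6*(-633) = -24*(-633) = 15192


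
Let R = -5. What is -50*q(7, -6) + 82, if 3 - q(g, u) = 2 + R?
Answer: -218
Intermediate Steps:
q(g, u) = 6 (q(g, u) = 3 - (2 - 5) = 3 - 1*(-3) = 3 + 3 = 6)
-50*q(7, -6) + 82 = -50*6 + 82 = -300 + 82 = -218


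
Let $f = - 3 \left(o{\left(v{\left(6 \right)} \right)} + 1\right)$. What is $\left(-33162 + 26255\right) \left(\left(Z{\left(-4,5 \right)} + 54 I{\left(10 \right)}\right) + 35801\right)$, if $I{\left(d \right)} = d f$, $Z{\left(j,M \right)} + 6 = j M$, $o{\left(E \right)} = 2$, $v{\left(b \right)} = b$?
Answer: $-213529905$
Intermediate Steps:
$f = -9$ ($f = - 3 \left(2 + 1\right) = \left(-3\right) 3 = -9$)
$Z{\left(j,M \right)} = -6 + M j$ ($Z{\left(j,M \right)} = -6 + j M = -6 + M j$)
$I{\left(d \right)} = - 9 d$ ($I{\left(d \right)} = d \left(-9\right) = - 9 d$)
$\left(-33162 + 26255\right) \left(\left(Z{\left(-4,5 \right)} + 54 I{\left(10 \right)}\right) + 35801\right) = \left(-33162 + 26255\right) \left(\left(\left(-6 + 5 \left(-4\right)\right) + 54 \left(\left(-9\right) 10\right)\right) + 35801\right) = - 6907 \left(\left(\left(-6 - 20\right) + 54 \left(-90\right)\right) + 35801\right) = - 6907 \left(\left(-26 - 4860\right) + 35801\right) = - 6907 \left(-4886 + 35801\right) = \left(-6907\right) 30915 = -213529905$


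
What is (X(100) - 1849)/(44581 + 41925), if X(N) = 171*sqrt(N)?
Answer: -139/86506 ≈ -0.0016068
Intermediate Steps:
(X(100) - 1849)/(44581 + 41925) = (171*sqrt(100) - 1849)/(44581 + 41925) = (171*10 - 1849)/86506 = (1710 - 1849)*(1/86506) = -139*1/86506 = -139/86506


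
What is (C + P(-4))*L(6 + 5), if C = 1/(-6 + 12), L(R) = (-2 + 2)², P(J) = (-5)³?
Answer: 0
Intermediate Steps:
P(J) = -125
L(R) = 0 (L(R) = 0² = 0)
C = ⅙ (C = 1/6 = ⅙ ≈ 0.16667)
(C + P(-4))*L(6 + 5) = (⅙ - 125)*0 = -749/6*0 = 0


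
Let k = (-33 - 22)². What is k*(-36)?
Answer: -108900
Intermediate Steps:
k = 3025 (k = (-55)² = 3025)
k*(-36) = 3025*(-36) = -108900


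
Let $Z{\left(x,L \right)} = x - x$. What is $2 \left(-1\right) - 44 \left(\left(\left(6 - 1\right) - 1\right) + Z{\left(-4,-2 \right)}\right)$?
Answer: $-178$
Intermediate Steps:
$Z{\left(x,L \right)} = 0$
$2 \left(-1\right) - 44 \left(\left(\left(6 - 1\right) - 1\right) + Z{\left(-4,-2 \right)}\right) = 2 \left(-1\right) - 44 \left(\left(\left(6 - 1\right) - 1\right) + 0\right) = -2 - 44 \left(\left(5 - 1\right) + 0\right) = -2 - 44 \left(4 + 0\right) = -2 - 176 = -178$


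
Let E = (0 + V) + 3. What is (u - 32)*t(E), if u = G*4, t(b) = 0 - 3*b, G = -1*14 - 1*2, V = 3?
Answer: 1728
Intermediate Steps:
E = 6 (E = (0 + 3) + 3 = 3 + 3 = 6)
G = -16 (G = -14 - 2 = -16)
t(b) = -3*b
u = -64 (u = -16*4 = -64)
(u - 32)*t(E) = (-64 - 32)*(-3*6) = -96*(-18) = 1728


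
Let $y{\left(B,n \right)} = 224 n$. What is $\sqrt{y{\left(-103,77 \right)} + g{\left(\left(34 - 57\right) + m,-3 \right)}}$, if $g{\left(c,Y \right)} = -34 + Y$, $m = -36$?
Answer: $\sqrt{17211} \approx 131.19$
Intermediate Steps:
$\sqrt{y{\left(-103,77 \right)} + g{\left(\left(34 - 57\right) + m,-3 \right)}} = \sqrt{224 \cdot 77 - 37} = \sqrt{17248 - 37} = \sqrt{17211}$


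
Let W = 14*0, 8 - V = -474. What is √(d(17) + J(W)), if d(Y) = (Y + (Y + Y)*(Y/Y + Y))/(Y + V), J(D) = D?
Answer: √313871/499 ≈ 1.1227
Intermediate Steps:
V = 482 (V = 8 - 1*(-474) = 8 + 474 = 482)
W = 0
d(Y) = (Y + 2*Y*(1 + Y))/(482 + Y) (d(Y) = (Y + (Y + Y)*(Y/Y + Y))/(Y + 482) = (Y + (2*Y)*(1 + Y))/(482 + Y) = (Y + 2*Y*(1 + Y))/(482 + Y))
√(d(17) + J(W)) = √(17*(3 + 2*17)/(482 + 17) + 0) = √(17*(3 + 34)/499 + 0) = √(17*(1/499)*37 + 0) = √(629/499 + 0) = √(629/499) = √313871/499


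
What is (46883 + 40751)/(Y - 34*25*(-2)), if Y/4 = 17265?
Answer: 43817/35380 ≈ 1.2385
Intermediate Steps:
Y = 69060 (Y = 4*17265 = 69060)
(46883 + 40751)/(Y - 34*25*(-2)) = (46883 + 40751)/(69060 - 34*25*(-2)) = 87634/(69060 - 850*(-2)) = 87634/(69060 + 1700) = 87634/70760 = 87634*(1/70760) = 43817/35380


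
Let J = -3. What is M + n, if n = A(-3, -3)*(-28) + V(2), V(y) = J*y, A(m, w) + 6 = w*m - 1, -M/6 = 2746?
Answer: -16538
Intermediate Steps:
M = -16476 (M = -6*2746 = -16476)
A(m, w) = -7 + m*w (A(m, w) = -6 + (w*m - 1) = -6 + (m*w - 1) = -6 + (-1 + m*w) = -7 + m*w)
V(y) = -3*y
n = -62 (n = (-7 - 3*(-3))*(-28) - 3*2 = (-7 + 9)*(-28) - 6 = 2*(-28) - 6 = -56 - 6 = -62)
M + n = -16476 - 62 = -16538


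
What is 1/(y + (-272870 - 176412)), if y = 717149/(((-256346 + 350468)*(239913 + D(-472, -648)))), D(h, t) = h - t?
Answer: -22597656858/10152720467758807 ≈ -2.2258e-6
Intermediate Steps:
y = 717149/22597656858 (y = 717149/(((-256346 + 350468)*(239913 + (-472 - 1*(-648))))) = 717149/((94122*(239913 + (-472 + 648)))) = 717149/((94122*(239913 + 176))) = 717149/((94122*240089)) = 717149/22597656858 ≈ 3.1736e-5)
1/(y + (-272870 - 176412)) = 1/(717149/22597656858 + (-272870 - 176412)) = 1/(717149/22597656858 - 449282) = 1/(-10152720467758807/22597656858) = -22597656858/10152720467758807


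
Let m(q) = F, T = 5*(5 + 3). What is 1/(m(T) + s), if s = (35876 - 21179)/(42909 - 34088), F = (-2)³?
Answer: -8821/55871 ≈ -0.15788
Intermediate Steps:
T = 40 (T = 5*8 = 40)
F = -8
m(q) = -8
s = 14697/8821 ≈ 1.6661
1/(m(T) + s) = 1/(-8 + 14697/8821) = 1/(-55871/8821) = -8821/55871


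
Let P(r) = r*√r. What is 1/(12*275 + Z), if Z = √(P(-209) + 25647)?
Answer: 1/(3300 + √(25647 - 209*I*√209)) ≈ 0.00028898 + 7.864e-7*I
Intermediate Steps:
P(r) = r^(3/2)
Z = √(25647 - 209*I*√209) (Z = √((-209)^(3/2) + 25647) = √(-209*I*√209 + 25647) = √(25647 - 209*I*√209) ≈ 160.42 - 9.4172*I)
1/(12*275 + Z) = 1/(12*275 + √(25647 - 209*I*√209)) = 1/(3300 + √(25647 - 209*I*√209))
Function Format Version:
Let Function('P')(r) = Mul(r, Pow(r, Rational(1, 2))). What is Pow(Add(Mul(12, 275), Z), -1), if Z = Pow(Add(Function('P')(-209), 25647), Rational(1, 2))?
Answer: Pow(Add(3300, Pow(Add(25647, Mul(-209, I, Pow(209, Rational(1, 2)))), Rational(1, 2))), -1) ≈ Add(0.00028898, Mul(7.864e-7, I))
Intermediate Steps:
Function('P')(r) = Pow(r, Rational(3, 2))
Z = Pow(Add(25647, Mul(-209, I, Pow(209, Rational(1, 2)))), Rational(1, 2)) (Z = Pow(Add(Pow(-209, Rational(3, 2)), 25647), Rational(1, 2)) = Pow(Add(Mul(-209, I, Pow(209, Rational(1, 2))), 25647), Rational(1, 2)) = Pow(Add(25647, Mul(-209, I, Pow(209, Rational(1, 2)))), Rational(1, 2)) ≈ Add(160.42, Mul(-9.4172, I)))
Pow(Add(Mul(12, 275), Z), -1) = Pow(Add(Mul(12, 275), Pow(Add(25647, Mul(-209, I, Pow(209, Rational(1, 2)))), Rational(1, 2))), -1) = Pow(Add(3300, Pow(Add(25647, Mul(-209, I, Pow(209, Rational(1, 2)))), Rational(1, 2))), -1)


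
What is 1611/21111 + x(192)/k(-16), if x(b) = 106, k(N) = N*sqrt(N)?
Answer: 537/7037 + 53*I/32 ≈ 0.076311 + 1.6563*I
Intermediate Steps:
k(N) = N**(3/2)
1611/21111 + x(192)/k(-16) = 1611/21111 + 106/((-16)**(3/2)) = 1611*(1/21111) + 106/((-64*I)) = 537/7037 + 106*(I/64) = 537/7037 + 53*I/32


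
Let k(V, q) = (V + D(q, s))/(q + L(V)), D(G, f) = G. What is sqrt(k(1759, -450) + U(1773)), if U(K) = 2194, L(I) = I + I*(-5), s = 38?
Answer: 15*sqrt(546410626)/7486 ≈ 46.838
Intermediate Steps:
L(I) = -4*I (L(I) = I - 5*I = -4*I)
k(V, q) = (V + q)/(q - 4*V)
sqrt(k(1759, -450) + U(1773)) = sqrt((1759 - 450)/(-450 - 4*1759) + 2194) = sqrt(1309/(-450 - 7036) + 2194) = sqrt(1309/(-7486) + 2194) = sqrt(-1/7486*1309 + 2194) = sqrt(-1309/7486 + 2194) = sqrt(16422975/7486) = 15*sqrt(546410626)/7486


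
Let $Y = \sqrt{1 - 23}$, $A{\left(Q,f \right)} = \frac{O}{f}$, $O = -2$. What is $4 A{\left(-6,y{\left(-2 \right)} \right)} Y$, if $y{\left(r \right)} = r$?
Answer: $4 i \sqrt{22} \approx 18.762 i$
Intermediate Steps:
$A{\left(Q,f \right)} = - \frac{2}{f}$
$Y = i \sqrt{22}$ ($Y = \sqrt{-22} = i \sqrt{22} \approx 4.6904 i$)
$4 A{\left(-6,y{\left(-2 \right)} \right)} Y = 4 \left(- \frac{2}{-2}\right) i \sqrt{22} = 4 \left(\left(-2\right) \left(- \frac{1}{2}\right)\right) i \sqrt{22} = 4 \cdot 1 i \sqrt{22} = 4 i \sqrt{22}$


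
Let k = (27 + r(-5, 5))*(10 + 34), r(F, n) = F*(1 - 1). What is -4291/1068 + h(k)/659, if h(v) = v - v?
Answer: -4291/1068 ≈ -4.0178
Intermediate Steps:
r(F, n) = 0 (r(F, n) = F*0 = 0)
k = 1188 (k = (27 + 0)*(10 + 34) = 27*44 = 1188)
h(v) = 0
-4291/1068 + h(k)/659 = -4291/1068 + 0/659 = -4291*1/1068 + 0*(1/659) = -4291/1068 + 0 = -4291/1068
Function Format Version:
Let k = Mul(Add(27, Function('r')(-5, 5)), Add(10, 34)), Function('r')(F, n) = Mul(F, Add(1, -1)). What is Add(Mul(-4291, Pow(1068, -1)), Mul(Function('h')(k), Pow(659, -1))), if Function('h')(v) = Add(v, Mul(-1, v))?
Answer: Rational(-4291, 1068) ≈ -4.0178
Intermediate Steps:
Function('r')(F, n) = 0 (Function('r')(F, n) = Mul(F, 0) = 0)
k = 1188 (k = Mul(Add(27, 0), Add(10, 34)) = Mul(27, 44) = 1188)
Function('h')(v) = 0
Add(Mul(-4291, Pow(1068, -1)), Mul(Function('h')(k), Pow(659, -1))) = Add(Mul(-4291, Pow(1068, -1)), Mul(0, Pow(659, -1))) = Add(Mul(-4291, Rational(1, 1068)), Mul(0, Rational(1, 659))) = Add(Rational(-4291, 1068), 0) = Rational(-4291, 1068)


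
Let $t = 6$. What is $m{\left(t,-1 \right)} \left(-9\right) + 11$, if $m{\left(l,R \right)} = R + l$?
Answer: $-34$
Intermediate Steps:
$m{\left(t,-1 \right)} \left(-9\right) + 11 = \left(-1 + 6\right) \left(-9\right) + 11 = 5 \left(-9\right) + 11 = -45 + 11 = -34$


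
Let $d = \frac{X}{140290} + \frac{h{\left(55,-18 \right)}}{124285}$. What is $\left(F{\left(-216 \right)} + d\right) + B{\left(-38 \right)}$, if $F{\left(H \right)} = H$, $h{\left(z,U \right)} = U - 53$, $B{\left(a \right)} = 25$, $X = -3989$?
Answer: $- \frac{666154155921}{3487188530} \approx -191.03$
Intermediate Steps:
$h{\left(z,U \right)} = -53 + U$ ($h{\left(z,U \right)} = U - 53 = -53 + U$)
$d = - \frac{101146691}{3487188530}$ ($d = - \frac{3989}{140290} + \frac{-53 - 18}{124285} = \left(-3989\right) \frac{1}{140290} - \frac{71}{124285} = - \frac{3989}{140290} - \frac{71}{124285} = - \frac{101146691}{3487188530} \approx -0.029005$)
$\left(F{\left(-216 \right)} + d\right) + B{\left(-38 \right)} = \left(-216 - \frac{101146691}{3487188530}\right) + 25 = - \frac{753333869171}{3487188530} + 25 = - \frac{666154155921}{3487188530}$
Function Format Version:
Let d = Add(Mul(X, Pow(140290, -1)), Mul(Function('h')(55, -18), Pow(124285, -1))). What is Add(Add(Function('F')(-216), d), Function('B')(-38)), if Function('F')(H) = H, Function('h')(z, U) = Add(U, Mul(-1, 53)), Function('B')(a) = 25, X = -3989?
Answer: Rational(-666154155921, 3487188530) ≈ -191.03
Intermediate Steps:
Function('h')(z, U) = Add(-53, U) (Function('h')(z, U) = Add(U, -53) = Add(-53, U))
d = Rational(-101146691, 3487188530) (d = Add(Mul(-3989, Pow(140290, -1)), Mul(Add(-53, -18), Pow(124285, -1))) = Add(Mul(-3989, Rational(1, 140290)), Mul(-71, Rational(1, 124285))) = Add(Rational(-3989, 140290), Rational(-71, 124285)) = Rational(-101146691, 3487188530) ≈ -0.029005)
Add(Add(Function('F')(-216), d), Function('B')(-38)) = Add(Add(-216, Rational(-101146691, 3487188530)), 25) = Add(Rational(-753333869171, 3487188530), 25) = Rational(-666154155921, 3487188530)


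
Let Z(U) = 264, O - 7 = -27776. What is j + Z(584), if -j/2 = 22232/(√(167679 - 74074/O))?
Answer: 264 - 44464*√105552853009/133038635 ≈ 155.42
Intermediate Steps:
O = -27769 (O = 7 - 27776 = -27769)
j = -44464*√105552853009/133038635 (j = -44464/(√(167679 - 74074/(-27769))) = -44464/(√(167679 - 74074*(-1/27769))) = -44464/(√(167679 + 10582/3967)) = -44464/(√(665193175/3967)) = -44464/(5*√105552853009/3967) = -44464*√105552853009/133038635 ≈ -108.58)
j + Z(584) = -44464*√105552853009/133038635 + 264 = 264 - 44464*√105552853009/133038635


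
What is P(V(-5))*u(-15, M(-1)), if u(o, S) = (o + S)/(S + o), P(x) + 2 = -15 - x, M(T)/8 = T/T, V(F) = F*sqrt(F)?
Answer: -17 + 5*I*sqrt(5) ≈ -17.0 + 11.18*I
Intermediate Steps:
V(F) = F**(3/2)
M(T) = 8 (M(T) = 8*(T/T) = 8*1 = 8)
P(x) = -17 - x (P(x) = -2 + (-15 - x) = -17 - x)
u(o, S) = 1 (u(o, S) = (S + o)/(S + o) = 1)
P(V(-5))*u(-15, M(-1)) = (-17 - (-5)**(3/2))*1 = (-17 - (-5)*I*sqrt(5))*1 = (-17 + 5*I*sqrt(5))*1 = -17 + 5*I*sqrt(5)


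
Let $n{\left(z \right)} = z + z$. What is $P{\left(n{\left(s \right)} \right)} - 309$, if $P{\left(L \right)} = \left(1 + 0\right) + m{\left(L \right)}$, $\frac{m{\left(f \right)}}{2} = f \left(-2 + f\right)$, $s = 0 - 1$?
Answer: $-292$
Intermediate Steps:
$s = -1$
$m{\left(f \right)} = 2 f \left(-2 + f\right)$
$n{\left(z \right)} = 2 z$
$P{\left(L \right)} = 1 + 2 L \left(-2 + L\right)$ ($P{\left(L \right)} = \left(1 + 0\right) + 2 L \left(-2 + L\right) = 1 + 2 L \left(-2 + L\right)$)
$P{\left(n{\left(s \right)} \right)} - 309 = \left(1 + 2 \cdot 2 \left(-1\right) \left(-2 + 2 \left(-1\right)\right)\right) - 309 = \left(1 + 2 \left(-2\right) \left(-2 - 2\right)\right) - 309 = \left(1 + 2 \left(-2\right) \left(-4\right)\right) - 309 = \left(1 + 16\right) - 309 = 17 - 309 = -292$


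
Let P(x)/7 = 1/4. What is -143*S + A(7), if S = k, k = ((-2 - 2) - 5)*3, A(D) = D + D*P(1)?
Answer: 15521/4 ≈ 3880.3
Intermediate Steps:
P(x) = 7/4
A(D) = 11*D/4 (A(D) = D + D*(7/4) = D + 7*D/4 = 11*D/4)
k = -27 (k = (-4 - 5)*3 = -9*3 = -27)
S = -27
-143*S + A(7) = -143*(-27) + (11/4)*7 = 3861 + 77/4 = 15521/4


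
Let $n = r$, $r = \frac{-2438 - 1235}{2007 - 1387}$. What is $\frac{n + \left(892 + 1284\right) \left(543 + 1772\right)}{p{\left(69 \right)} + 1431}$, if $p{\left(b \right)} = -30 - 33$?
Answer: $\frac{1041069709}{282720} \approx 3682.3$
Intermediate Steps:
$p{\left(b \right)} = -63$ ($p{\left(b \right)} = -30 - 33 = -63$)
$r = - \frac{3673}{620} \approx -5.9242$
$n = - \frac{3673}{620} \approx -5.9242$
$\frac{n + \left(892 + 1284\right) \left(543 + 1772\right)}{p{\left(69 \right)} + 1431} = \frac{- \frac{3673}{620} + \left(892 + 1284\right) \left(543 + 1772\right)}{-63 + 1431} = \frac{- \frac{3673}{620} + 2176 \cdot 2315}{1368} = \left(- \frac{3673}{620} + 5037440\right) \frac{1}{1368} = \frac{3123209127}{620} \cdot \frac{1}{1368} = \frac{1041069709}{282720}$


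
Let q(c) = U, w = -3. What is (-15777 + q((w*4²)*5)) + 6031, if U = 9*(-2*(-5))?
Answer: -9656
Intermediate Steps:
U = 90 (U = 9*10 = 90)
q(c) = 90
(-15777 + q((w*4²)*5)) + 6031 = (-15777 + 90) + 6031 = -15687 + 6031 = -9656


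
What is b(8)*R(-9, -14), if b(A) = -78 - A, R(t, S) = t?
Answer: 774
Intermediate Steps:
b(8)*R(-9, -14) = (-78 - 1*8)*(-9) = (-78 - 8)*(-9) = -86*(-9) = 774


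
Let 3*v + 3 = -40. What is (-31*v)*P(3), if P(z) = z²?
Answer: 3999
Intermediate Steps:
v = -43/3 (v = -1 + (⅓)*(-40) = -1 - 40/3 = -43/3 ≈ -14.333)
(-31*v)*P(3) = -31*(-43/3)*3² = (1333/3)*9 = 3999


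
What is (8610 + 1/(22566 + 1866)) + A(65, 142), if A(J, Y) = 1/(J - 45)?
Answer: 1051803713/122160 ≈ 8610.0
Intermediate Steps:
A(J, Y) = 1/(-45 + J)
(8610 + 1/(22566 + 1866)) + A(65, 142) = (8610 + 1/(22566 + 1866)) + 1/(-45 + 65) = (8610 + 1/24432) + 1/20 = 210359521/24432 + 1/20 = 1051803713/122160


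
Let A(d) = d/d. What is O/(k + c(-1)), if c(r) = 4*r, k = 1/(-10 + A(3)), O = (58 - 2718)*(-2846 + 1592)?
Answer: -30020760/37 ≈ -8.1137e+5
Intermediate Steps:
O = 3335640 (O = -2660*(-1254) = 3335640)
A(d) = 1
k = -⅑ (k = 1/(-10 + 1) = 1/(-9) = -⅑ ≈ -0.11111)
O/(k + c(-1)) = 3335640/(-⅑ + 4*(-1)) = 3335640/(-⅑ - 4) = 3335640/(-37/9) = 3335640*(-9/37) = -30020760/37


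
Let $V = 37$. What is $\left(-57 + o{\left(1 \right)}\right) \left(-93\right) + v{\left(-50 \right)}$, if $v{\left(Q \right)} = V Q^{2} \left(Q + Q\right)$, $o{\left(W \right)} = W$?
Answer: $-9244792$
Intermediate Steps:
$v{\left(Q \right)} = 74 Q^{3}$ ($v{\left(Q \right)} = 37 Q^{2} \left(Q + Q\right) = 37 Q^{2} \cdot 2 Q = 74 Q^{3}$)
$\left(-57 + o{\left(1 \right)}\right) \left(-93\right) + v{\left(-50 \right)} = \left(-57 + 1\right) \left(-93\right) + 74 \left(-50\right)^{3} = \left(-56\right) \left(-93\right) + 74 \left(-125000\right) = 5208 - 9250000 = -9244792$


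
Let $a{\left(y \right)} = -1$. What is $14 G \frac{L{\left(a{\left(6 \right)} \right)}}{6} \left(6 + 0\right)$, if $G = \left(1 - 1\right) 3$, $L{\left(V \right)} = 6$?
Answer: $0$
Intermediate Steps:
$G = 0$ ($G = \left(1 - 1\right) 3 = 0 \cdot 3 = 0$)
$14 G \frac{L{\left(a{\left(6 \right)} \right)}}{6} \left(6 + 0\right) = 14 \cdot 0 \cdot \frac{6}{6} \left(6 + 0\right) = 0 \cdot 6 \cdot \frac{1}{6} \cdot 6 = 0 \cdot 1 \cdot 6 = 0 \cdot 6 = 0$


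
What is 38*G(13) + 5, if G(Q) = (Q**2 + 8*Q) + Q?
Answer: 10873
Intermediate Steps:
G(Q) = Q**2 + 9*Q
38*G(13) + 5 = 38*(13*(9 + 13)) + 5 = 38*(13*22) + 5 = 38*286 + 5 = 10868 + 5 = 10873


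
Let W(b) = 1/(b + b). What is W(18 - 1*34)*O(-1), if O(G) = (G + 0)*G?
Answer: -1/32 ≈ -0.031250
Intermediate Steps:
O(G) = G² (O(G) = G*G = G²)
W(b) = 1/(2*b)
W(18 - 1*34)*O(-1) = (1/(2*(18 - 1*34)))*(-1)² = (1/(2*(18 - 34)))*1 = ((½)/(-16))*1 = ((½)*(-1/16))*1 = -1/32*1 = -1/32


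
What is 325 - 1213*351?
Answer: -425438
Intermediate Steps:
325 - 1213*351 = 325 - 425763 = -425438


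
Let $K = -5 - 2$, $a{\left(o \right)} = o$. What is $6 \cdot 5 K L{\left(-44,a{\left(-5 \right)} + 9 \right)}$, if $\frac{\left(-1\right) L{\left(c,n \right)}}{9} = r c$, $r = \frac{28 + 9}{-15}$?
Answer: $205128$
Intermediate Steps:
$K = -7$
$r = - \frac{37}{15}$ ($r = 37 \left(- \frac{1}{15}\right) = - \frac{37}{15} \approx -2.4667$)
$L{\left(c,n \right)} = \frac{111 c}{5}$ ($L{\left(c,n \right)} = - 9 \left(- \frac{37 c}{15}\right) = \frac{111 c}{5}$)
$6 \cdot 5 K L{\left(-44,a{\left(-5 \right)} + 9 \right)} = 6 \cdot 5 \left(-7\right) \frac{111}{5} \left(-44\right) = 30 \left(-7\right) \left(- \frac{4884}{5}\right) = \left(-210\right) \left(- \frac{4884}{5}\right) = 205128$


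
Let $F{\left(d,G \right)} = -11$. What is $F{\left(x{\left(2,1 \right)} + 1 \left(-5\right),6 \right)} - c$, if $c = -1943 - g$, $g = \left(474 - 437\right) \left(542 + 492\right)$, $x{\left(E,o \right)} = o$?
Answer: $40190$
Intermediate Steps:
$g = 38258$ ($g = 37 \cdot 1034 = 38258$)
$c = -40201$ ($c = -1943 - 38258 = -40201$)
$F{\left(x{\left(2,1 \right)} + 1 \left(-5\right),6 \right)} - c = -11 - -40201 = -11 + 40201 = 40190$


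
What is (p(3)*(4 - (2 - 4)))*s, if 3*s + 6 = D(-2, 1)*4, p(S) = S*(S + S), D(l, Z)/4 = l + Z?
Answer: -792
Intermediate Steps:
D(l, Z) = 4*Z + 4*l (D(l, Z) = 4*(l + Z) = 4*(Z + l) = 4*Z + 4*l)
p(S) = 2*S² (p(S) = S*(2*S) = 2*S²)
s = -22/3 (s = -2 + ((4*1 + 4*(-2))*4)/3 = -2 + ((4 - 8)*4)/3 = -2 + (-4*4)/3 = -2 + (⅓)*(-16) = -2 - 16/3 = -22/3 ≈ -7.3333)
(p(3)*(4 - (2 - 4)))*s = ((2*3²)*(4 - (2 - 4)))*(-22/3) = ((2*9)*(4 - 1*(-2)))*(-22/3) = (18*(4 + 2))*(-22/3) = (18*6)*(-22/3) = 108*(-22/3) = -792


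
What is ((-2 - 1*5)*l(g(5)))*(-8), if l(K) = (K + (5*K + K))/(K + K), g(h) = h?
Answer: 196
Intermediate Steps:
l(K) = 7/2 (l(K) = (K + 6*K)/((2*K)) = (7*K)*(1/(2*K)) = 7/2)
((-2 - 1*5)*l(g(5)))*(-8) = ((-2 - 1*5)*(7/2))*(-8) = ((-2 - 5)*(7/2))*(-8) = -7*7/2*(-8) = -49/2*(-8) = 196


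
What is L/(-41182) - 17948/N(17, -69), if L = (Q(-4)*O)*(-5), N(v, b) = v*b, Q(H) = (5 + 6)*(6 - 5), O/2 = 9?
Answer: 370147903/24153243 ≈ 15.325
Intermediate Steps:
O = 18 (O = 2*9 = 18)
Q(H) = 11 (Q(H) = 11*1 = 11)
N(v, b) = b*v
L = -990 (L = (11*18)*(-5) = 198*(-5) = -990)
L/(-41182) - 17948/N(17, -69) = -990/(-41182) - 17948/((-69*17)) = -990*(-1/41182) - 17948/(-1173) = 495/20591 - 17948*(-1/1173) = 495/20591 + 17948/1173 = 370147903/24153243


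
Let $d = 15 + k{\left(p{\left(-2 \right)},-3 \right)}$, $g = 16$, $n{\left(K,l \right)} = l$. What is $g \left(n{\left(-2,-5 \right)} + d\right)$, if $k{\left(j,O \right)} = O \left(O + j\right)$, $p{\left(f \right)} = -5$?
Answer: $544$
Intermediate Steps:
$d = 39$ ($d = 15 - 3 \left(-3 - 5\right) = 15 - -24 = 15 + 24 = 39$)
$g \left(n{\left(-2,-5 \right)} + d\right) = 16 \left(-5 + 39\right) = 16 \cdot 34 = 544$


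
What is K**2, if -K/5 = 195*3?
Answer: 8555625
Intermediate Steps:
K = -2925 (K = -975*3 = -5*585 = -2925)
K**2 = (-2925)**2 = 8555625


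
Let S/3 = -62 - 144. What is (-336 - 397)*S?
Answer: 452994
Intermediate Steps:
S = -618 (S = 3*(-62 - 144) = 3*(-206) = -618)
(-336 - 397)*S = (-336 - 397)*(-618) = -733*(-618) = 452994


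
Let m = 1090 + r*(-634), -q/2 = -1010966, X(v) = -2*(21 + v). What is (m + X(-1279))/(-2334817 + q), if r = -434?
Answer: -278762/312885 ≈ -0.89094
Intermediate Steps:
X(v) = -42 - 2*v
q = 2021932 (q = -2*(-1010966) = 2021932)
m = 276246 (m = 1090 - 434*(-634) = 1090 + 275156 = 276246)
(m + X(-1279))/(-2334817 + q) = (276246 + (-42 - 2*(-1279)))/(-2334817 + 2021932) = (276246 + (-42 + 2558))/(-312885) = (276246 + 2516)*(-1/312885) = 278762*(-1/312885) = -278762/312885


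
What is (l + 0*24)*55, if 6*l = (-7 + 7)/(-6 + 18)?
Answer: 0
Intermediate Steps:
l = 0 (l = ((-7 + 7)/(-6 + 18))/6 = (0/12)/6 = (0*(1/12))/6 = (⅙)*0 = 0)
(l + 0*24)*55 = (0 + 0*24)*55 = (0 + 0)*55 = 0*55 = 0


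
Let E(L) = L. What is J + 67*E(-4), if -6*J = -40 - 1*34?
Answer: -767/3 ≈ -255.67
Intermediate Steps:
J = 37/3 (J = -(-40 - 1*34)/6 = -(-40 - 34)/6 = -⅙*(-74) = 37/3 ≈ 12.333)
J + 67*E(-4) = 37/3 + 67*(-4) = 37/3 - 268 = -767/3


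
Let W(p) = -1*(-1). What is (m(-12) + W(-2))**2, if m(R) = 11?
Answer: 144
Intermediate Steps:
W(p) = 1
(m(-12) + W(-2))**2 = (11 + 1)**2 = 12**2 = 144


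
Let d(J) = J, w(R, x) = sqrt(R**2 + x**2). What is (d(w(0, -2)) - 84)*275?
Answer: -22550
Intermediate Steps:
(d(w(0, -2)) - 84)*275 = (sqrt(0**2 + (-2)**2) - 84)*275 = (sqrt(0 + 4) - 84)*275 = (sqrt(4) - 84)*275 = (2 - 84)*275 = -82*275 = -22550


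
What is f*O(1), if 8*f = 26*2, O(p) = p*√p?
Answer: 13/2 ≈ 6.5000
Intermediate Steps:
O(p) = p^(3/2)
f = 13/2 (f = (26*2)/8 = (⅛)*52 = 13/2 ≈ 6.5000)
f*O(1) = 13*1^(3/2)/2 = (13/2)*1 = 13/2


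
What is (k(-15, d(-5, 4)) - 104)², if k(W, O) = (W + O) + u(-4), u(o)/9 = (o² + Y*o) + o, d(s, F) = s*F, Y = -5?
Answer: 22201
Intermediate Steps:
d(s, F) = F*s
u(o) = -36*o + 9*o² (u(o) = 9*((o² - 5*o) + o) = 9*(o² - 4*o) = -36*o + 9*o²)
k(W, O) = 288 + O + W (k(W, O) = (W + O) + 9*(-4)*(-4 - 4) = (O + W) + 9*(-4)*(-8) = (O + W) + 288 = 288 + O + W)
(k(-15, d(-5, 4)) - 104)² = ((288 + 4*(-5) - 15) - 104)² = ((288 - 20 - 15) - 104)² = (253 - 104)² = 149² = 22201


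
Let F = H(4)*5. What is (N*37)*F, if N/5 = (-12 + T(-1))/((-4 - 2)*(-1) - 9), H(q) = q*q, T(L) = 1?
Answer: 162800/3 ≈ 54267.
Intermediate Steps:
H(q) = q**2
N = 55/3 (N = 5*((-12 + 1)/((-4 - 2)*(-1) - 9)) = 5*(-11/(-6*(-1) - 9)) = 5*(-11/(6 - 9)) = 5*(-11/(-3)) = 5*(-11*(-1/3)) = 5*(11/3) = 55/3 ≈ 18.333)
F = 80 (F = 4**2*5 = 16*5 = 80)
(N*37)*F = ((55/3)*37)*80 = (2035/3)*80 = 162800/3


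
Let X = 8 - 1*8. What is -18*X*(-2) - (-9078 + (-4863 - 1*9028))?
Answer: 22969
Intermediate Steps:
X = 0 (X = 8 - 8 = 0)
-18*X*(-2) - (-9078 + (-4863 - 1*9028)) = -18*0*(-2) - (-9078 + (-4863 - 1*9028)) = 0*(-2) - (-9078 + (-4863 - 9028)) = 0 - (-9078 - 13891) = 0 - 1*(-22969) = 0 + 22969 = 22969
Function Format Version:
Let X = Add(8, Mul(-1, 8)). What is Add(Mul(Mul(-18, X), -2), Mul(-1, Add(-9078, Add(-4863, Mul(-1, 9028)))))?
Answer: 22969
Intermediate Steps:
X = 0 (X = Add(8, -8) = 0)
Add(Mul(Mul(-18, X), -2), Mul(-1, Add(-9078, Add(-4863, Mul(-1, 9028))))) = Add(Mul(Mul(-18, 0), -2), Mul(-1, Add(-9078, Add(-4863, Mul(-1, 9028))))) = Add(Mul(0, -2), Mul(-1, Add(-9078, Add(-4863, -9028)))) = Add(0, Mul(-1, Add(-9078, -13891))) = Add(0, Mul(-1, -22969)) = Add(0, 22969) = 22969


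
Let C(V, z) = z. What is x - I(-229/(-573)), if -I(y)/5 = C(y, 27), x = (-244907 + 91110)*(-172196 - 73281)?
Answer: 37753626304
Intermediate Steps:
x = 37753626169 (x = -153797*(-245477) = 37753626169)
I(y) = -135 (I(y) = -5*27 = -135)
x - I(-229/(-573)) = 37753626169 - 1*(-135) = 37753626169 + 135 = 37753626304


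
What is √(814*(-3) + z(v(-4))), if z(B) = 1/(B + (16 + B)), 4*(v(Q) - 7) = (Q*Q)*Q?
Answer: I*√9770/2 ≈ 49.422*I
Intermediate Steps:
v(Q) = 7 + Q³/4 (v(Q) = 7 + ((Q*Q)*Q)/4 = 7 + (Q²*Q)/4 = 7 + Q³/4)
z(B) = 1/(16 + 2*B)
√(814*(-3) + z(v(-4))) = √(814*(-3) + 1/(2*(8 + (7 + (¼)*(-4)³)))) = √(-2442 + 1/(2*(8 + (7 + (¼)*(-64))))) = √(-2442 + 1/(2*(8 + (7 - 16)))) = √(-2442 + 1/(2*(8 - 9))) = √(-2442 + (½)/(-1)) = √(-2442 + (½)*(-1)) = √(-2442 - ½) = √(-4885/2) = I*√9770/2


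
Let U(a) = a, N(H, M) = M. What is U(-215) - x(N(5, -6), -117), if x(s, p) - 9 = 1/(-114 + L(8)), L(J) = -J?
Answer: -27327/122 ≈ -223.99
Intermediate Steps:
x(s, p) = 1097/122 (x(s, p) = 9 + 1/(-114 - 1*8) = 9 + 1/(-114 - 8) = 9 + 1/(-122) = 9 - 1/122 = 1097/122)
U(-215) - x(N(5, -6), -117) = -215 - 1*1097/122 = -215 - 1097/122 = -27327/122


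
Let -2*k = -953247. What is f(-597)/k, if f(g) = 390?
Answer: 260/317749 ≈ 0.00081826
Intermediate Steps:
k = 953247/2 (k = -½*(-953247) = 953247/2 ≈ 4.7662e+5)
f(-597)/k = 390/(953247/2) = 390*(2/953247) = 260/317749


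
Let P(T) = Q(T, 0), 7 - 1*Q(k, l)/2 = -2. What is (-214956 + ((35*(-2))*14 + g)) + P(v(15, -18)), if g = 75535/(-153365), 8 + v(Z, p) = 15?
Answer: -6622867921/30673 ≈ -2.1592e+5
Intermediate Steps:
v(Z, p) = 7 (v(Z, p) = -8 + 15 = 7)
Q(k, l) = 18 (Q(k, l) = 14 - 2*(-2) = 14 + 4 = 18)
P(T) = 18
g = -15107/30673 (g = 75535*(-1/153365) = -15107/30673 ≈ -0.49252)
(-214956 + ((35*(-2))*14 + g)) + P(v(15, -18)) = (-214956 + ((35*(-2))*14 - 15107/30673)) + 18 = (-214956 + (-70*14 - 15107/30673)) + 18 = (-214956 + (-980 - 15107/30673)) + 18 = (-214956 - 30074647/30673) + 18 = -6623420035/30673 + 18 = -6622867921/30673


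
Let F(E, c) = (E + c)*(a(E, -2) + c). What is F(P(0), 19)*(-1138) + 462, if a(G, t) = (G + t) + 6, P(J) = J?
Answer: -496844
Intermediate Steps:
a(G, t) = 6 + G + t
F(E, c) = (E + c)*(4 + E + c) (F(E, c) = (E + c)*((6 + E - 2) + c) = (E + c)*((4 + E) + c) = (E + c)*(4 + E + c))
F(P(0), 19)*(-1138) + 462 = (19² + 0*19 + 0*(4 + 0) + 19*(4 + 0))*(-1138) + 462 = (361 + 0 + 0*4 + 19*4)*(-1138) + 462 = (361 + 0 + 0 + 76)*(-1138) + 462 = 437*(-1138) + 462 = -497306 + 462 = -496844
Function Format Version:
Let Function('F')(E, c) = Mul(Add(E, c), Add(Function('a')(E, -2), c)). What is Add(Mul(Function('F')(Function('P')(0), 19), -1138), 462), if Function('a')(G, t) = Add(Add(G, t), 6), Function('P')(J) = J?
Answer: -496844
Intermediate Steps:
Function('a')(G, t) = Add(6, G, t)
Function('F')(E, c) = Mul(Add(E, c), Add(4, E, c)) (Function('F')(E, c) = Mul(Add(E, c), Add(Add(6, E, -2), c)) = Mul(Add(E, c), Add(Add(4, E), c)) = Mul(Add(E, c), Add(4, E, c)))
Add(Mul(Function('F')(Function('P')(0), 19), -1138), 462) = Add(Mul(Add(Pow(19, 2), Mul(0, 19), Mul(0, Add(4, 0)), Mul(19, Add(4, 0))), -1138), 462) = Add(Mul(Add(361, 0, Mul(0, 4), Mul(19, 4)), -1138), 462) = Add(Mul(Add(361, 0, 0, 76), -1138), 462) = Add(Mul(437, -1138), 462) = Add(-497306, 462) = -496844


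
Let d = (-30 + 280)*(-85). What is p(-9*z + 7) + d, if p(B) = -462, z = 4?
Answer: -21712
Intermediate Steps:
d = -21250 (d = 250*(-85) = -21250)
p(-9*z + 7) + d = -462 - 21250 = -21712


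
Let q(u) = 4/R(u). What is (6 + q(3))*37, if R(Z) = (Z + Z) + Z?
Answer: 2146/9 ≈ 238.44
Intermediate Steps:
R(Z) = 3*Z (R(Z) = 2*Z + Z = 3*Z)
q(u) = 4/(3*u) (q(u) = 4/((3*u)) = 4*(1/(3*u)) = 4/(3*u))
(6 + q(3))*37 = (6 + (4/3)/3)*37 = (6 + (4/3)*(⅓))*37 = (6 + 4/9)*37 = (58/9)*37 = 2146/9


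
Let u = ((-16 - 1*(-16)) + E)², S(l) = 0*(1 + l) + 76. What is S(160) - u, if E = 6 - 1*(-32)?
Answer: -1368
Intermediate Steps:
E = 38 (E = 6 + 32 = 38)
S(l) = 76 (S(l) = 0 + 76 = 76)
u = 1444 (u = ((-16 - 1*(-16)) + 38)² = ((-16 + 16) + 38)² = (0 + 38)² = 38² = 1444)
S(160) - u = 76 - 1*1444 = 76 - 1444 = -1368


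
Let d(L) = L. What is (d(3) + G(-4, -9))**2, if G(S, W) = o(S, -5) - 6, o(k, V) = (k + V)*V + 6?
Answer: 2304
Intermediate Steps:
o(k, V) = 6 + V*(V + k) (o(k, V) = (V + k)*V + 6 = V*(V + k) + 6 = 6 + V*(V + k))
G(S, W) = 25 - 5*S (G(S, W) = (6 + (-5)**2 - 5*S) - 6 = (6 + 25 - 5*S) - 6 = (31 - 5*S) - 6 = 25 - 5*S)
(d(3) + G(-4, -9))**2 = (3 + (25 - 5*(-4)))**2 = (3 + (25 + 20))**2 = (3 + 45)**2 = 48**2 = 2304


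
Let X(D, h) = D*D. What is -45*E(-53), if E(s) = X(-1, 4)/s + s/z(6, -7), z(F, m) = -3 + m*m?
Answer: 128475/2438 ≈ 52.697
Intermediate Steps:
X(D, h) = D²
z(F, m) = -3 + m²
E(s) = 1/s + s/46 (E(s) = (-1)²/s + s/(-3 + (-7)²) = 1/s + s/(-3 + 49) = 1/s + s/46)
-45*E(-53) = -45*(1/(-53) + (1/46)*(-53)) = -45*(-1/53 - 53/46) = -45*(-2855/2438) = 128475/2438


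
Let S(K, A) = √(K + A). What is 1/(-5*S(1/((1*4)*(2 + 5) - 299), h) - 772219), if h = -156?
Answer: -209271349/161603312910356 + 5*I*√11457067/161603312910356 ≈ -1.295e-6 + 1.0473e-10*I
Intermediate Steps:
S(K, A) = √(A + K)
1/(-5*S(1/((1*4)*(2 + 5) - 299), h) - 772219) = 1/(-5*√(-156 + 1/((1*4)*(2 + 5) - 299)) - 772219) = 1/(-5*√(-156 + 1/(4*7 - 299)) - 772219) = 1/(-5*√(-156 + 1/(28 - 299)) - 772219) = 1/(-5*√(-156 + 1/(-271)) - 772219) = 1/(-5*√(-156 - 1/271) - 772219) = 1/(-5*I*√11457067/271 - 772219) = 1/(-772219 - 5*I*√11457067/271)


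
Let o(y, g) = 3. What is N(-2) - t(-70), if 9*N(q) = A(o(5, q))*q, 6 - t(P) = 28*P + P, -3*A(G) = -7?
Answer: -54986/27 ≈ -2036.5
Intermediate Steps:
A(G) = 7/3 (A(G) = -1/3*(-7) = 7/3)
t(P) = 6 - 29*P (t(P) = 6 - (28*P + P) = 6 - 29*P)
N(q) = 7*q/27 (N(q) = (7*q/3)/9 = 7*q/27)
N(-2) - t(-70) = (7/27)*(-2) - (6 - 29*(-70)) = -14/27 - (6 + 2030) = -14/27 - 1*2036 = -14/27 - 2036 = -54986/27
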